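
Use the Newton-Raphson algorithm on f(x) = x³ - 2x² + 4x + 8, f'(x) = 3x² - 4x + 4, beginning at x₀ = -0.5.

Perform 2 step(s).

f(x) = x³ - 2x² + 4x + 8
f'(x) = 3x² - 4x + 4
x₀ = -0.5

Newton-Raphson formula: x_{n+1} = x_n - f(x_n)/f'(x_n)

Iteration 1:
  f(-0.500000) = 5.375000
  f'(-0.500000) = 6.750000
  x_1 = -0.500000 - 5.375000/6.750000 = -1.296296
Iteration 2:
  f(-1.296296) = -2.724229
  f'(-1.296296) = 14.226337
  x_2 = -1.296296 - (-2.724229)/14.226337 = -1.104804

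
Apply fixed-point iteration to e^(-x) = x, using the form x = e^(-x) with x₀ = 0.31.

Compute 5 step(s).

Equation: e^(-x) = x
Fixed-point form: x = e^(-x)
x₀ = 0.31

x_1 = g(0.310000) = 0.733447
x_2 = g(0.733447) = 0.480251
x_3 = g(0.480251) = 0.618628
x_4 = g(0.618628) = 0.538683
x_5 = g(0.538683) = 0.583516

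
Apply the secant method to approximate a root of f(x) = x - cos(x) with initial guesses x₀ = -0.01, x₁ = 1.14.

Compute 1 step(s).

f(x) = x - cos(x)
x₀ = -0.01, x₁ = 1.14

Secant formula: x_{n+1} = x_n - f(x_n)(x_n - x_{n-1})/(f(x_n) - f(x_{n-1}))

Iteration 1:
  f(-0.010000) = -1.009950
  f(1.140000) = 0.722405
  x_2 = 1.140000 - 0.722405×(1.140000 - (-0.010000))/(0.722405 - (-1.009950))
       = 0.660441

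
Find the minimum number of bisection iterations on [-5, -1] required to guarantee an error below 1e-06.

We need (b-a)/2^n ≤ 1e-06
(-1 - (-5))/2^n ≤ 1e-06
4/2^n ≤ 1e-06
2^n ≥ 4000000
n ≥ log₂(4000000) = 21.93
n ≥ 22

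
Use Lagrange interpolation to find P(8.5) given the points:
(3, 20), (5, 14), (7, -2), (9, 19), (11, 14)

Lagrange interpolation formula:
P(x) = Σ yᵢ × Lᵢ(x)
where Lᵢ(x) = Π_{j≠i} (x - xⱼ)/(xᵢ - xⱼ)

L_0(8.5) = (8.5 - 5)/(3 - 5) × (8.5 - 7)/(3 - 7) × (8.5 - 9)/(3 - 9) × (8.5 - 11)/(3 - 11) = 0.017090
L_1(8.5) = (8.5 - 3)/(5 - 3) × (8.5 - 7)/(5 - 7) × (8.5 - 9)/(5 - 9) × (8.5 - 11)/(5 - 11) = -0.107422
L_2(8.5) = (8.5 - 3)/(7 - 3) × (8.5 - 5)/(7 - 5) × (8.5 - 9)/(7 - 9) × (8.5 - 11)/(7 - 11) = 0.375977
L_3(8.5) = (8.5 - 3)/(9 - 3) × (8.5 - 5)/(9 - 5) × (8.5 - 7)/(9 - 7) × (8.5 - 11)/(9 - 11) = 0.751953
L_4(8.5) = (8.5 - 3)/(11 - 3) × (8.5 - 5)/(11 - 5) × (8.5 - 7)/(11 - 7) × (8.5 - 9)/(11 - 9) = -0.037598

P(8.5) = 20×L_0(8.5) + 14×L_1(8.5) + (-2)×L_2(8.5) + 19×L_3(8.5) + 14×L_4(8.5)
P(8.5) = 11.846680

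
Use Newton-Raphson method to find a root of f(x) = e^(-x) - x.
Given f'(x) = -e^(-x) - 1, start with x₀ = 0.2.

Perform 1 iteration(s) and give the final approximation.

f(x) = e^(-x) - x
f'(x) = -e^(-x) - 1
x₀ = 0.2

Newton-Raphson formula: x_{n+1} = x_n - f(x_n)/f'(x_n)

Iteration 1:
  f(0.200000) = 0.618731
  f'(0.200000) = -1.818731
  x_1 = 0.200000 - 0.618731/(-1.818731) = 0.540199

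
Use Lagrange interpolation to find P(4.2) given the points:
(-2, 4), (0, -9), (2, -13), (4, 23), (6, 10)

Lagrange interpolation formula:
P(x) = Σ yᵢ × Lᵢ(x)
where Lᵢ(x) = Π_{j≠i} (x - xⱼ)/(xᵢ - xⱼ)

L_0(4.2) = (4.2 - 0)/(-2 - 0) × (4.2 - 2)/(-2 - 2) × (4.2 - 4)/(-2 - 4) × (4.2 - 6)/(-2 - 6) = -0.008663
L_1(4.2) = (4.2 - (-2))/(0 - (-2)) × (4.2 - 2)/(0 - 2) × (4.2 - 4)/(0 - 4) × (4.2 - 6)/(0 - 6) = 0.051150
L_2(4.2) = (4.2 - (-2))/(2 - (-2)) × (4.2 - 0)/(2 - 0) × (4.2 - 4)/(2 - 4) × (4.2 - 6)/(2 - 6) = -0.146475
L_3(4.2) = (4.2 - (-2))/(4 - (-2)) × (4.2 - 0)/(4 - 0) × (4.2 - 2)/(4 - 2) × (4.2 - 6)/(4 - 6) = 1.074150
L_4(4.2) = (4.2 - (-2))/(6 - (-2)) × (4.2 - 0)/(6 - 0) × (4.2 - 2)/(6 - 2) × (4.2 - 4)/(6 - 4) = 0.029838

P(4.2) = 4×L_0(4.2) + (-9)×L_1(4.2) + (-13)×L_2(4.2) + 23×L_3(4.2) + 10×L_4(4.2)
P(4.2) = 26.413000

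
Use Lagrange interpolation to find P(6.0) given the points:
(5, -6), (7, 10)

Lagrange interpolation formula:
P(x) = Σ yᵢ × Lᵢ(x)
where Lᵢ(x) = Π_{j≠i} (x - xⱼ)/(xᵢ - xⱼ)

L_0(6.0) = (6.0 - 7)/(5 - 7) = 0.500000
L_1(6.0) = (6.0 - 5)/(7 - 5) = 0.500000

P(6.0) = (-6)×L_0(6.0) + 10×L_1(6.0)
P(6.0) = 2.000000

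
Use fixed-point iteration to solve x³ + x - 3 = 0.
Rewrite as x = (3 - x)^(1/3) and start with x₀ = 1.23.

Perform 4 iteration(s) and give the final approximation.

Equation: x³ + x - 3 = 0
Fixed-point form: x = (3 - x)^(1/3)
x₀ = 1.23

x_1 = g(1.230000) = 1.209645
x_2 = g(1.209645) = 1.214264
x_3 = g(1.214264) = 1.213219
x_4 = g(1.213219) = 1.213455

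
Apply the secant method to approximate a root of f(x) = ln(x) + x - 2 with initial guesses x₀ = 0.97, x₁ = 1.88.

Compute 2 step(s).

f(x) = ln(x) + x - 2
x₀ = 0.97, x₁ = 1.88

Secant formula: x_{n+1} = x_n - f(x_n)(x_n - x_{n-1})/(f(x_n) - f(x_{n-1}))

Iteration 1:
  f(0.970000) = -1.060459
  f(1.880000) = 0.511272
  x_2 = 1.880000 - 0.511272×(1.880000 - 0.970000)/(0.511272 - (-1.060459))
       = 1.583984
Iteration 2:
  f(1.880000) = 0.511272
  f(1.583984) = 0.043927
  x_3 = 1.583984 - 0.043927×(1.583984 - 1.880000)/(0.043927 - 0.511272)
       = 1.556161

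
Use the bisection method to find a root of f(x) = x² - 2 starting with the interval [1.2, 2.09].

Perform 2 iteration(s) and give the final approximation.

f(x) = x² - 2
Initial interval: [1.2, 2.09]

Iteration 1:
  c_1 = (1.200000 + 2.090000)/2 = 1.645000
  f(c_1) = f(1.645000) = 0.706025
  f(a) × f(c) < 0, new interval: [1.200000, 1.645000]
Iteration 2:
  c_2 = (1.200000 + 1.645000)/2 = 1.422500
  f(c_2) = f(1.422500) = 0.023506
  f(a) × f(c) < 0, new interval: [1.200000, 1.422500]

After 2 iteration(s), the approximation is c_2 = 1.422500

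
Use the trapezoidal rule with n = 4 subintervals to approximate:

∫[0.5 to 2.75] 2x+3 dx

f(x) = 2x+3
a = 0.5, b = 2.75, n = 4
h = (b - a)/n = 0.562500

Trapezoidal rule: (h/2)[f(x₀) + 2f(x₁) + 2f(x₂) + ... + f(xₙ)]

x_0 = 0.5000, f(x_0) = 4.000000, coefficient = 1
x_1 = 1.0625, f(x_1) = 5.125000, coefficient = 2
x_2 = 1.6250, f(x_2) = 6.250000, coefficient = 2
x_3 = 2.1875, f(x_3) = 7.375000, coefficient = 2
x_4 = 2.7500, f(x_4) = 8.500000, coefficient = 1

I ≈ (0.562500/2) × 50.000000 = 14.062500
Exact value: 14.062500
Error: 0.000000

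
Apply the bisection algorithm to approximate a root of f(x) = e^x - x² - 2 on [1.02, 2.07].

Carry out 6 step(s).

f(x) = e^x - x² - 2
Initial interval: [1.02, 2.07]

Iteration 1:
  c_1 = (1.020000 + 2.070000)/2 = 1.545000
  f(c_1) = f(1.545000) = 0.300947
  f(a) × f(c) < 0, new interval: [1.020000, 1.545000]
Iteration 2:
  c_2 = (1.020000 + 1.545000)/2 = 1.282500
  f(c_2) = f(1.282500) = -0.039164
  f(a) × f(c) ≥ 0, new interval: [1.282500, 1.545000]
Iteration 3:
  c_3 = (1.282500 + 1.545000)/2 = 1.413750
  f(c_3) = f(1.413750) = 0.112655
  f(a) × f(c) < 0, new interval: [1.282500, 1.413750]
Iteration 4:
  c_4 = (1.282500 + 1.413750)/2 = 1.348125
  f(c_4) = f(1.348125) = 0.032759
  f(a) × f(c) < 0, new interval: [1.282500, 1.348125]
Iteration 5:
  c_5 = (1.282500 + 1.348125)/2 = 1.315313
  f(c_5) = f(1.315313) = -0.004132
  f(a) × f(c) ≥ 0, new interval: [1.315313, 1.348125]
Iteration 6:
  c_6 = (1.315313 + 1.348125)/2 = 1.331719
  f(c_6) = f(1.331719) = 0.014073
  f(a) × f(c) < 0, new interval: [1.315313, 1.331719]

After 6 iteration(s), the approximation is c_6 = 1.331719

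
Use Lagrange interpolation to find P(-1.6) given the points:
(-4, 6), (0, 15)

Lagrange interpolation formula:
P(x) = Σ yᵢ × Lᵢ(x)
where Lᵢ(x) = Π_{j≠i} (x - xⱼ)/(xᵢ - xⱼ)

L_0(-1.6) = (-1.6 - 0)/(-4 - 0) = 0.400000
L_1(-1.6) = (-1.6 - (-4))/(0 - (-4)) = 0.600000

P(-1.6) = 6×L_0(-1.6) + 15×L_1(-1.6)
P(-1.6) = 11.400000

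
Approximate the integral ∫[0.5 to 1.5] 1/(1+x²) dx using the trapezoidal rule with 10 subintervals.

f(x) = 1/(1+x²)
a = 0.5, b = 1.5, n = 10
h = (b - a)/n = 0.100000

Trapezoidal rule: (h/2)[f(x₀) + 2f(x₁) + 2f(x₂) + ... + f(xₙ)]

x_0 = 0.5000, f(x_0) = 0.800000, coefficient = 1
x_1 = 0.6000, f(x_1) = 0.735294, coefficient = 2
x_2 = 0.7000, f(x_2) = 0.671141, coefficient = 2
x_3 = 0.8000, f(x_3) = 0.609756, coefficient = 2
x_4 = 0.9000, f(x_4) = 0.552486, coefficient = 2
x_5 = 1.0000, f(x_5) = 0.500000, coefficient = 2
x_6 = 1.1000, f(x_6) = 0.452489, coefficient = 2
x_7 = 1.2000, f(x_7) = 0.409836, coefficient = 2
x_8 = 1.3000, f(x_8) = 0.371747, coefficient = 2
x_9 = 1.4000, f(x_9) = 0.337838, coefficient = 2
x_10 = 1.5000, f(x_10) = 0.307692, coefficient = 1

I ≈ (0.100000/2) × 10.388867 = 0.519443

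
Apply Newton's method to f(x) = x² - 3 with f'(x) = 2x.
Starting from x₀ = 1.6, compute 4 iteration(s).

f(x) = x² - 3
f'(x) = 2x
x₀ = 1.6

Newton-Raphson formula: x_{n+1} = x_n - f(x_n)/f'(x_n)

Iteration 1:
  f(1.600000) = -0.440000
  f'(1.600000) = 3.200000
  x_1 = 1.600000 - (-0.440000)/3.200000 = 1.737500
Iteration 2:
  f(1.737500) = 0.018906
  f'(1.737500) = 3.475000
  x_2 = 1.737500 - 0.018906/3.475000 = 1.732059
Iteration 3:
  f(1.732059) = 0.000030
  f'(1.732059) = 3.464119
  x_3 = 1.732059 - 0.000030/3.464119 = 1.732051
Iteration 4:
  f(1.732051) = 0.000000
  f'(1.732051) = 3.464102
  x_4 = 1.732051 - 0.000000/3.464102 = 1.732051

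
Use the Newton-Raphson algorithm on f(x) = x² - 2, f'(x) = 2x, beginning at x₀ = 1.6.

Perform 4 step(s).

f(x) = x² - 2
f'(x) = 2x
x₀ = 1.6

Newton-Raphson formula: x_{n+1} = x_n - f(x_n)/f'(x_n)

Iteration 1:
  f(1.600000) = 0.560000
  f'(1.600000) = 3.200000
  x_1 = 1.600000 - 0.560000/3.200000 = 1.425000
Iteration 2:
  f(1.425000) = 0.030625
  f'(1.425000) = 2.850000
  x_2 = 1.425000 - 0.030625/2.850000 = 1.414254
Iteration 3:
  f(1.414254) = 0.000115
  f'(1.414254) = 2.828509
  x_3 = 1.414254 - 0.000115/2.828509 = 1.414214
Iteration 4:
  f(1.414214) = 0.000000
  f'(1.414214) = 2.828427
  x_4 = 1.414214 - 0.000000/2.828427 = 1.414214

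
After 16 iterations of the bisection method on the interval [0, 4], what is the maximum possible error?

Bisection error bound: |error| ≤ (b-a)/2^n
|error| ≤ (4 - 0)/2^16 = 4/2^16
|error| ≤ 0.0000610352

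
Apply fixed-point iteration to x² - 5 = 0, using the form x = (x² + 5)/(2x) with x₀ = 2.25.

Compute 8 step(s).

Equation: x² - 5 = 0
Fixed-point form: x = (x² + 5)/(2x)
x₀ = 2.25

x_1 = g(2.250000) = 2.236111
x_2 = g(2.236111) = 2.236068
x_3 = g(2.236068) = 2.236068
x_4 = g(2.236068) = 2.236068
x_5 = g(2.236068) = 2.236068
x_6 = g(2.236068) = 2.236068
x_7 = g(2.236068) = 2.236068
x_8 = g(2.236068) = 2.236068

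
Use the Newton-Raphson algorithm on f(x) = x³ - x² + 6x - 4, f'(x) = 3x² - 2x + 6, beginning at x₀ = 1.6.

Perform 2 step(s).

f(x) = x³ - x² + 6x - 4
f'(x) = 3x² - 2x + 6
x₀ = 1.6

Newton-Raphson formula: x_{n+1} = x_n - f(x_n)/f'(x_n)

Iteration 1:
  f(1.600000) = 7.136000
  f'(1.600000) = 10.480000
  x_1 = 1.600000 - 7.136000/10.480000 = 0.919084
Iteration 2:
  f(0.919084) = 1.446153
  f'(0.919084) = 6.695978
  x_2 = 0.919084 - 1.446153/6.695978 = 0.703111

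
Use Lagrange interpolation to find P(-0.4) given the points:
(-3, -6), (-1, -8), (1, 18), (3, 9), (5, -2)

Lagrange interpolation formula:
P(x) = Σ yᵢ × Lᵢ(x)
where Lᵢ(x) = Π_{j≠i} (x - xⱼ)/(xᵢ - xⱼ)

L_0(-0.4) = (-0.4 - (-1))/(-3 - (-1)) × (-0.4 - 1)/(-3 - 1) × (-0.4 - 3)/(-3 - 3) × (-0.4 - 5)/(-3 - 5) = -0.040163
L_1(-0.4) = (-0.4 - (-3))/(-1 - (-3)) × (-0.4 - 1)/(-1 - 1) × (-0.4 - 3)/(-1 - 3) × (-0.4 - 5)/(-1 - 5) = 0.696150
L_2(-0.4) = (-0.4 - (-3))/(1 - (-3)) × (-0.4 - (-1))/(1 - (-1)) × (-0.4 - 3)/(1 - 3) × (-0.4 - 5)/(1 - 5) = 0.447525
L_3(-0.4) = (-0.4 - (-3))/(3 - (-3)) × (-0.4 - (-1))/(3 - (-1)) × (-0.4 - 1)/(3 - 1) × (-0.4 - 5)/(3 - 5) = -0.122850
L_4(-0.4) = (-0.4 - (-3))/(5 - (-3)) × (-0.4 - (-1))/(5 - (-1)) × (-0.4 - 1)/(5 - 1) × (-0.4 - 3)/(5 - 3) = 0.019338

P(-0.4) = (-6)×L_0(-0.4) + (-8)×L_1(-0.4) + 18×L_2(-0.4) + 9×L_3(-0.4) + (-2)×L_4(-0.4)
P(-0.4) = 1.582900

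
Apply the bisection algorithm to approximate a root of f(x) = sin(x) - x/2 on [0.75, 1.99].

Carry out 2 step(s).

f(x) = sin(x) - x/2
Initial interval: [0.75, 1.99]

Iteration 1:
  c_1 = (0.750000 + 1.990000)/2 = 1.370000
  f(c_1) = f(1.370000) = 0.294908
  f(a) × f(c) ≥ 0, new interval: [1.370000, 1.990000]
Iteration 2:
  c_2 = (1.370000 + 1.990000)/2 = 1.680000
  f(c_2) = f(1.680000) = 0.154043
  f(a) × f(c) ≥ 0, new interval: [1.680000, 1.990000]

After 2 iteration(s), the approximation is c_2 = 1.680000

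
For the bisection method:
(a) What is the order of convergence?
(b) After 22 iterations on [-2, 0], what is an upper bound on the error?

(a) Bisection has linear (order 1) convergence; the error is halved each step.

(b) Error bound = (b-a)/2^n = (0 - (-2))/2^{22}
    = 2/2^{22}

(a) 1 (linear); (b) error ≤ 4.77e-07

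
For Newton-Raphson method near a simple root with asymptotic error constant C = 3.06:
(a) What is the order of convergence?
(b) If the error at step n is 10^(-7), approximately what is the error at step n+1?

(a) Newton-Raphson has quadratic (order 2) convergence near simple roots.
    This means |e_{n+1}| ≈ C|e_n|².

(b) With |e_n| = 10^(-7) and C = 3.06:
    |e_{n+1}| ≈ 3.06 × (10^(-7))² = 3.06 × 10^(-14)

(a) 2 (quadratic); (b) |e_{n+1}| ≈ 3.060e-14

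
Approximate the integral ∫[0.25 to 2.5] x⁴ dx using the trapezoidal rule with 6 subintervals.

f(x) = x⁴
a = 0.25, b = 2.5, n = 6
h = (b - a)/n = 0.375000

Trapezoidal rule: (h/2)[f(x₀) + 2f(x₁) + 2f(x₂) + ... + f(xₙ)]

x_0 = 0.2500, f(x_0) = 0.003906, coefficient = 1
x_1 = 0.6250, f(x_1) = 0.152588, coefficient = 2
x_2 = 1.0000, f(x_2) = 1.000000, coefficient = 2
x_3 = 1.3750, f(x_3) = 3.574463, coefficient = 2
x_4 = 1.7500, f(x_4) = 9.378906, coefficient = 2
x_5 = 2.1250, f(x_5) = 20.390869, coefficient = 2
x_6 = 2.5000, f(x_6) = 39.062500, coefficient = 1

I ≈ (0.375000/2) × 108.060059 = 20.261261
Exact value: 19.531055
Error: 0.730206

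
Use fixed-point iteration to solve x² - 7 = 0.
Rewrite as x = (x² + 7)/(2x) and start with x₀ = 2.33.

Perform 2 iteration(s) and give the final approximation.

Equation: x² - 7 = 0
Fixed-point form: x = (x² + 7)/(2x)
x₀ = 2.33

x_1 = g(2.330000) = 2.667146
x_2 = g(2.667146) = 2.645837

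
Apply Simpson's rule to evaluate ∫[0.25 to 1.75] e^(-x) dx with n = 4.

f(x) = e^(-x)
a = 0.25, b = 1.75, n = 4
h = (b - a)/n = 0.375000

Simpson's rule: (h/3)[f(x₀) + 4f(x₁) + 2f(x₂) + ... + f(xₙ)]

x_0 = 0.2500, f(x_0) = 0.778801, coefficient = 1
x_1 = 0.6250, f(x_1) = 0.535261, coefficient = 4
x_2 = 1.0000, f(x_2) = 0.367879, coefficient = 2
x_3 = 1.3750, f(x_3) = 0.252840, coefficient = 4
x_4 = 1.7500, f(x_4) = 0.173774, coefficient = 1

I ≈ (0.375000/3) × 4.840738 = 0.605092
Exact value: 0.605027
Error: 0.000065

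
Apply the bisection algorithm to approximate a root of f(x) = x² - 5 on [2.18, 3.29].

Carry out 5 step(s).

f(x) = x² - 5
Initial interval: [2.18, 3.29]

Iteration 1:
  c_1 = (2.180000 + 3.290000)/2 = 2.735000
  f(c_1) = f(2.735000) = 2.480225
  f(a) × f(c) < 0, new interval: [2.180000, 2.735000]
Iteration 2:
  c_2 = (2.180000 + 2.735000)/2 = 2.457500
  f(c_2) = f(2.457500) = 1.039306
  f(a) × f(c) < 0, new interval: [2.180000, 2.457500]
Iteration 3:
  c_3 = (2.180000 + 2.457500)/2 = 2.318750
  f(c_3) = f(2.318750) = 0.376602
  f(a) × f(c) < 0, new interval: [2.180000, 2.318750]
Iteration 4:
  c_4 = (2.180000 + 2.318750)/2 = 2.249375
  f(c_4) = f(2.249375) = 0.059688
  f(a) × f(c) < 0, new interval: [2.180000, 2.249375]
Iteration 5:
  c_5 = (2.180000 + 2.249375)/2 = 2.214688
  f(c_5) = f(2.214688) = -0.095159
  f(a) × f(c) ≥ 0, new interval: [2.214688, 2.249375]

After 5 iteration(s), the approximation is c_5 = 2.214688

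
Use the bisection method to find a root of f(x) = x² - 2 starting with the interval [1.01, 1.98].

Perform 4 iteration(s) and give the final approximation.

f(x) = x² - 2
Initial interval: [1.01, 1.98]

Iteration 1:
  c_1 = (1.010000 + 1.980000)/2 = 1.495000
  f(c_1) = f(1.495000) = 0.235025
  f(a) × f(c) < 0, new interval: [1.010000, 1.495000]
Iteration 2:
  c_2 = (1.010000 + 1.495000)/2 = 1.252500
  f(c_2) = f(1.252500) = -0.431244
  f(a) × f(c) ≥ 0, new interval: [1.252500, 1.495000]
Iteration 3:
  c_3 = (1.252500 + 1.495000)/2 = 1.373750
  f(c_3) = f(1.373750) = -0.112811
  f(a) × f(c) ≥ 0, new interval: [1.373750, 1.495000]
Iteration 4:
  c_4 = (1.373750 + 1.495000)/2 = 1.434375
  f(c_4) = f(1.434375) = 0.057432
  f(a) × f(c) < 0, new interval: [1.373750, 1.434375]

After 4 iteration(s), the approximation is c_4 = 1.434375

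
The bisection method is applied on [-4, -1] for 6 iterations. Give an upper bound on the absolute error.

Bisection error bound: |error| ≤ (b-a)/2^n
|error| ≤ (-1 - (-4))/2^6 = 3/2^6
|error| ≤ 0.0468750000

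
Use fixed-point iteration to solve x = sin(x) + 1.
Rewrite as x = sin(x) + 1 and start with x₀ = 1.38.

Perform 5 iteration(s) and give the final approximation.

Equation: x = sin(x) + 1
Fixed-point form: x = sin(x) + 1
x₀ = 1.38

x_1 = g(1.380000) = 1.981854
x_2 = g(1.981854) = 1.916699
x_3 = g(1.916699) = 1.940770
x_4 = g(1.940770) = 1.932337
x_5 = g(1.932337) = 1.935353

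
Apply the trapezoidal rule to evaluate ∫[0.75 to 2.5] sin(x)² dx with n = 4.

f(x) = sin(x)²
a = 0.75, b = 2.5, n = 4
h = (b - a)/n = 0.437500

Trapezoidal rule: (h/2)[f(x₀) + 2f(x₁) + 2f(x₂) + ... + f(xₙ)]

x_0 = 0.7500, f(x_0) = 0.464631, coefficient = 1
x_1 = 1.1875, f(x_1) = 0.860139, coefficient = 2
x_2 = 1.6250, f(x_2) = 0.997065, coefficient = 2
x_3 = 2.0625, f(x_3) = 0.777095, coefficient = 2
x_4 = 2.5000, f(x_4) = 0.358169, coefficient = 1

I ≈ (0.437500/2) × 6.091398 = 1.332493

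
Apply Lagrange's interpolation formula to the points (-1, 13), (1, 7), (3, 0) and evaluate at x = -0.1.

Lagrange interpolation formula:
P(x) = Σ yᵢ × Lᵢ(x)
where Lᵢ(x) = Π_{j≠i} (x - xⱼ)/(xᵢ - xⱼ)

L_0(-0.1) = (-0.1 - 1)/(-1 - 1) × (-0.1 - 3)/(-1 - 3) = 0.426250
L_1(-0.1) = (-0.1 - (-1))/(1 - (-1)) × (-0.1 - 3)/(1 - 3) = 0.697500
L_2(-0.1) = (-0.1 - (-1))/(3 - (-1)) × (-0.1 - 1)/(3 - 1) = -0.123750

P(-0.1) = 13×L_0(-0.1) + 7×L_1(-0.1) + 0×L_2(-0.1)
P(-0.1) = 10.423750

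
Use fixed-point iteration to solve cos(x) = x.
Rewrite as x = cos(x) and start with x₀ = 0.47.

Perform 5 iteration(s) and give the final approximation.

Equation: cos(x) = x
Fixed-point form: x = cos(x)
x₀ = 0.47

x_1 = g(0.470000) = 0.891568
x_2 = g(0.891568) = 0.628193
x_3 = g(0.628193) = 0.809091
x_4 = g(0.809091) = 0.690157
x_5 = g(0.690157) = 0.771146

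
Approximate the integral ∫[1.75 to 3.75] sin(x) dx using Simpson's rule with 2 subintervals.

f(x) = sin(x)
a = 1.75, b = 3.75, n = 2
h = (b - a)/n = 1.000000

Simpson's rule: (h/3)[f(x₀) + 4f(x₁) + 2f(x₂) + ... + f(xₙ)]

x_0 = 1.7500, f(x_0) = 0.983986, coefficient = 1
x_1 = 2.7500, f(x_1) = 0.381661, coefficient = 4
x_2 = 3.7500, f(x_2) = -0.571561, coefficient = 1

I ≈ (1.000000/3) × 1.939069 = 0.646356
Exact value: 0.642313
Error: 0.004043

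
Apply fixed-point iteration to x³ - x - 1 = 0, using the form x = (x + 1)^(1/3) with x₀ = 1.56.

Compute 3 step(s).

Equation: x³ - x - 1 = 0
Fixed-point form: x = (x + 1)^(1/3)
x₀ = 1.56

x_1 = g(1.560000) = 1.367981
x_2 = g(1.367981) = 1.332885
x_3 = g(1.332885) = 1.326267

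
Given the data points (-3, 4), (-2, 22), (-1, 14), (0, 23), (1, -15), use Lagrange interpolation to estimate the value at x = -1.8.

Lagrange interpolation formula:
P(x) = Σ yᵢ × Lᵢ(x)
where Lᵢ(x) = Π_{j≠i} (x - xⱼ)/(xᵢ - xⱼ)

L_0(-1.8) = (-1.8 - (-2))/(-3 - (-2)) × (-1.8 - (-1))/(-3 - (-1)) × (-1.8 - 0)/(-3 - 0) × (-1.8 - 1)/(-3 - 1) = -0.033600
L_1(-1.8) = (-1.8 - (-3))/(-2 - (-3)) × (-1.8 - (-1))/(-2 - (-1)) × (-1.8 - 0)/(-2 - 0) × (-1.8 - 1)/(-2 - 1) = 0.806400
L_2(-1.8) = (-1.8 - (-3))/(-1 - (-3)) × (-1.8 - (-2))/(-1 - (-2)) × (-1.8 - 0)/(-1 - 0) × (-1.8 - 1)/(-1 - 1) = 0.302400
L_3(-1.8) = (-1.8 - (-3))/(0 - (-3)) × (-1.8 - (-2))/(0 - (-2)) × (-1.8 - (-1))/(0 - (-1)) × (-1.8 - 1)/(0 - 1) = -0.089600
L_4(-1.8) = (-1.8 - (-3))/(1 - (-3)) × (-1.8 - (-2))/(1 - (-2)) × (-1.8 - (-1))/(1 - (-1)) × (-1.8 - 0)/(1 - 0) = 0.014400

P(-1.8) = 4×L_0(-1.8) + 22×L_1(-1.8) + 14×L_2(-1.8) + 23×L_3(-1.8) + (-15)×L_4(-1.8)
P(-1.8) = 19.563200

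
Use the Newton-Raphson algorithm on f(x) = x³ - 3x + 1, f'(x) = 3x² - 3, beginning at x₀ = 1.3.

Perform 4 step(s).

f(x) = x³ - 3x + 1
f'(x) = 3x² - 3
x₀ = 1.3

Newton-Raphson formula: x_{n+1} = x_n - f(x_n)/f'(x_n)

Iteration 1:
  f(1.300000) = -0.703000
  f'(1.300000) = 2.070000
  x_1 = 1.300000 - (-0.703000)/2.070000 = 1.639614
Iteration 2:
  f(1.639614) = 0.488986
  f'(1.639614) = 5.064998
  x_2 = 1.639614 - 0.488986/5.064998 = 1.543071
Iteration 3:
  f(1.543071) = 0.044946
  f'(1.543071) = 4.143208
  x_3 = 1.543071 - 0.044946/4.143208 = 1.532223
Iteration 4:
  f(1.532223) = 0.000543
  f'(1.532223) = 4.043125
  x_4 = 1.532223 - 0.000543/4.043125 = 1.532089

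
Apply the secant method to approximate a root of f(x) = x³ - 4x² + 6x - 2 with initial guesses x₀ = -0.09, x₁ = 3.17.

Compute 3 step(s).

f(x) = x³ - 4x² + 6x - 2
x₀ = -0.09, x₁ = 3.17

Secant formula: x_{n+1} = x_n - f(x_n)(x_n - x_{n-1})/(f(x_n) - f(x_{n-1}))

Iteration 1:
  f(-0.090000) = -2.573129
  f(3.170000) = 8.679413
  x_2 = 3.170000 - 8.679413×(3.170000 - (-0.090000))/(8.679413 - (-2.573129))
       = 0.655467
Iteration 2:
  f(3.170000) = 8.679413
  f(0.655467) = 0.495867
  x_3 = 0.655467 - 0.495867×(0.655467 - 3.170000)/(0.495867 - 8.679413)
       = 0.503104
Iteration 3:
  f(0.655467) = 0.495867
  f(0.503104) = 0.133511
  x_4 = 0.503104 - 0.133511×(0.503104 - 0.655467)/(0.133511 - 0.495867)
       = 0.446965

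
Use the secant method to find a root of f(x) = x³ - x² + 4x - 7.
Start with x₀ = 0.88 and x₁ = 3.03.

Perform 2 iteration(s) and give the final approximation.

f(x) = x³ - x² + 4x - 7
x₀ = 0.88, x₁ = 3.03

Secant formula: x_{n+1} = x_n - f(x_n)(x_n - x_{n-1})/(f(x_n) - f(x_{n-1}))

Iteration 1:
  f(0.880000) = -3.572928
  f(3.030000) = 23.757227
  x_2 = 3.030000 - 23.757227×(3.030000 - 0.880000)/(23.757227 - (-3.572928))
       = 1.161074
Iteration 2:
  f(3.030000) = 23.757227
  f(1.161074) = -2.138561
  x_3 = 1.161074 - (-2.138561)×(1.161074 - 3.030000)/(-2.138561 - 23.757227)
       = 1.315416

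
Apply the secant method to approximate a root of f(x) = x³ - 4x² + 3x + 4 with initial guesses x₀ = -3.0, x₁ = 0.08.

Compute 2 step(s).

f(x) = x³ - 4x² + 3x + 4
x₀ = -3.0, x₁ = 0.08

Secant formula: x_{n+1} = x_n - f(x_n)(x_n - x_{n-1})/(f(x_n) - f(x_{n-1}))

Iteration 1:
  f(-3.000000) = -68.000000
  f(0.080000) = 4.214912
  x_2 = 0.080000 - 4.214912×(0.080000 - (-3.000000))/(4.214912 - (-68.000000))
       = -0.099768
Iteration 2:
  f(0.080000) = 4.214912
  f(-0.099768) = 3.659888
  x_3 = -0.099768 - 3.659888×(-0.099768 - 0.080000)/(3.659888 - 4.214912)
       = -1.285178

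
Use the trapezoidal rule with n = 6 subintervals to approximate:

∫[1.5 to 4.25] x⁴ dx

f(x) = x⁴
a = 1.5, b = 4.25, n = 6
h = (b - a)/n = 0.458333

Trapezoidal rule: (h/2)[f(x₀) + 2f(x₁) + 2f(x₂) + ... + f(xₙ)]

x_0 = 1.5000, f(x_0) = 5.062500, coefficient = 1
x_1 = 1.9583, f(x_1) = 14.707758, coefficient = 2
x_2 = 2.4167, f(x_2) = 34.108845, coefficient = 2
x_3 = 2.8750, f(x_3) = 68.320557, coefficient = 2
x_4 = 3.3333, f(x_4) = 123.456790, coefficient = 2
x_5 = 3.7917, f(x_5) = 206.690541, coefficient = 2
x_6 = 4.2500, f(x_6) = 326.253906, coefficient = 1

I ≈ (0.458333/2) × 1225.885387 = 280.932068
Exact value: 275.797070
Error: 5.134997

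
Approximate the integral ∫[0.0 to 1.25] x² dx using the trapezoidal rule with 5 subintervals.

f(x) = x²
a = 0.0, b = 1.25, n = 5
h = (b - a)/n = 0.250000

Trapezoidal rule: (h/2)[f(x₀) + 2f(x₁) + 2f(x₂) + ... + f(xₙ)]

x_0 = 0.0000, f(x_0) = 0.000000, coefficient = 1
x_1 = 0.2500, f(x_1) = 0.062500, coefficient = 2
x_2 = 0.5000, f(x_2) = 0.250000, coefficient = 2
x_3 = 0.7500, f(x_3) = 0.562500, coefficient = 2
x_4 = 1.0000, f(x_4) = 1.000000, coefficient = 2
x_5 = 1.2500, f(x_5) = 1.562500, coefficient = 1

I ≈ (0.250000/2) × 5.312500 = 0.664062
Exact value: 0.651042
Error: 0.013021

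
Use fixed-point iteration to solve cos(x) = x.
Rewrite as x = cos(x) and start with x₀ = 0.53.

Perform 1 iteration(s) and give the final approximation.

Equation: cos(x) = x
Fixed-point form: x = cos(x)
x₀ = 0.53

x_1 = g(0.530000) = 0.862807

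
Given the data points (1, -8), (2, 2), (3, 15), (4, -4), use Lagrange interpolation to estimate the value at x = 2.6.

Lagrange interpolation formula:
P(x) = Σ yᵢ × Lᵢ(x)
where Lᵢ(x) = Π_{j≠i} (x - xⱼ)/(xᵢ - xⱼ)

L_0(2.6) = (2.6 - 2)/(1 - 2) × (2.6 - 3)/(1 - 3) × (2.6 - 4)/(1 - 4) = -0.056000
L_1(2.6) = (2.6 - 1)/(2 - 1) × (2.6 - 3)/(2 - 3) × (2.6 - 4)/(2 - 4) = 0.448000
L_2(2.6) = (2.6 - 1)/(3 - 1) × (2.6 - 2)/(3 - 2) × (2.6 - 4)/(3 - 4) = 0.672000
L_3(2.6) = (2.6 - 1)/(4 - 1) × (2.6 - 2)/(4 - 2) × (2.6 - 3)/(4 - 3) = -0.064000

P(2.6) = (-8)×L_0(2.6) + 2×L_1(2.6) + 15×L_2(2.6) + (-4)×L_3(2.6)
P(2.6) = 11.680000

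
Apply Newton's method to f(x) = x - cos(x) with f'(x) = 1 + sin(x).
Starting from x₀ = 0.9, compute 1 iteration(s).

f(x) = x - cos(x)
f'(x) = 1 + sin(x)
x₀ = 0.9

Newton-Raphson formula: x_{n+1} = x_n - f(x_n)/f'(x_n)

Iteration 1:
  f(0.900000) = 0.278390
  f'(0.900000) = 1.783327
  x_1 = 0.900000 - 0.278390/1.783327 = 0.743893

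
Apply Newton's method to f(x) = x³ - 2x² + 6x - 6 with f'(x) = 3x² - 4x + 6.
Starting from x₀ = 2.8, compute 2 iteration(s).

f(x) = x³ - 2x² + 6x - 6
f'(x) = 3x² - 4x + 6
x₀ = 2.8

Newton-Raphson formula: x_{n+1} = x_n - f(x_n)/f'(x_n)

Iteration 1:
  f(2.800000) = 17.072000
  f'(2.800000) = 18.320000
  x_1 = 2.800000 - 17.072000/18.320000 = 1.868122
Iteration 2:
  f(1.868122) = 4.748496
  f'(1.868122) = 8.997153
  x_2 = 1.868122 - 4.748496/8.997153 = 1.340345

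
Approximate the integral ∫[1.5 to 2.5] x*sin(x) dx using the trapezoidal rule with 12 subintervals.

f(x) = x*sin(x)
a = 1.5, b = 2.5, n = 12
h = (b - a)/n = 0.083333

Trapezoidal rule: (h/2)[f(x₀) + 2f(x₁) + 2f(x₂) + ... + f(xₙ)]

x_0 = 1.5000, f(x_0) = 1.496242, coefficient = 1
x_1 = 1.5833, f(x_1) = 1.583209, coefficient = 2
x_2 = 1.6667, f(x_2) = 1.659013, coefficient = 2
x_3 = 1.7500, f(x_3) = 1.721975, coefficient = 2
x_4 = 1.8333, f(x_4) = 1.770514, coefficient = 2
x_5 = 1.9167, f(x_5) = 1.803163, coefficient = 2
x_6 = 2.0000, f(x_6) = 1.818595, coefficient = 2
x_7 = 2.0833, f(x_7) = 1.815632, coefficient = 2
x_8 = 2.1667, f(x_8) = 1.793264, coefficient = 2
x_9 = 2.2500, f(x_9) = 1.750665, coefficient = 2
x_10 = 2.3333, f(x_10) = 1.687200, coefficient = 2
x_11 = 2.4167, f(x_11) = 1.602443, coefficient = 2
x_12 = 2.5000, f(x_12) = 1.496180, coefficient = 1

I ≈ (0.083333/2) × 41.003769 = 1.708490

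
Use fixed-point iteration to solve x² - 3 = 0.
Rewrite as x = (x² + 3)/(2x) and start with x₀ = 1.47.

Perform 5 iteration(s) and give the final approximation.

Equation: x² - 3 = 0
Fixed-point form: x = (x² + 3)/(2x)
x₀ = 1.47

x_1 = g(1.470000) = 1.755408
x_2 = g(1.755408) = 1.732206
x_3 = g(1.732206) = 1.732051
x_4 = g(1.732051) = 1.732051
x_5 = g(1.732051) = 1.732051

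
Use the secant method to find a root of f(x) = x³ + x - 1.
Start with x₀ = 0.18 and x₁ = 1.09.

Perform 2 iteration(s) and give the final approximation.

f(x) = x³ + x - 1
x₀ = 0.18, x₁ = 1.09

Secant formula: x_{n+1} = x_n - f(x_n)(x_n - x_{n-1})/(f(x_n) - f(x_{n-1}))

Iteration 1:
  f(0.180000) = -0.814168
  f(1.090000) = 1.385029
  x_2 = 1.090000 - 1.385029×(1.090000 - 0.180000)/(1.385029 - (-0.814168))
       = 0.516892
Iteration 2:
  f(1.090000) = 1.385029
  f(0.516892) = -0.345005
  x_3 = 0.516892 - (-0.345005)×(0.516892 - 1.090000)/(-0.345005 - 1.385029)
       = 0.631182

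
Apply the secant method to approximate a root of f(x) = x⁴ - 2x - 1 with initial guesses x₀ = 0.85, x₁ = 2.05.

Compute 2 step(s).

f(x) = x⁴ - 2x - 1
x₀ = 0.85, x₁ = 2.05

Secant formula: x_{n+1} = x_n - f(x_n)(x_n - x_{n-1})/(f(x_n) - f(x_{n-1}))

Iteration 1:
  f(0.850000) = -2.177994
  f(2.050000) = 12.561006
  x_2 = 2.050000 - 12.561006×(2.050000 - 0.850000)/(12.561006 - (-2.177994))
       = 1.027325
Iteration 2:
  f(2.050000) = 12.561006
  f(1.027325) = -1.940788
  x_3 = 1.027325 - (-1.940788)×(1.027325 - 2.050000)/(-1.940788 - 12.561006)
       = 1.164190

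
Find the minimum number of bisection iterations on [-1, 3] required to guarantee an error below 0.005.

We need (b-a)/2^n ≤ 0.005
(3 - (-1))/2^n ≤ 0.005
4/2^n ≤ 0.005
2^n ≥ 800
n ≥ log₂(800) = 9.64
n ≥ 10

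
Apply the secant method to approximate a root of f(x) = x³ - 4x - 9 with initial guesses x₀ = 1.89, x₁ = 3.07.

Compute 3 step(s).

f(x) = x³ - 4x - 9
x₀ = 1.89, x₁ = 3.07

Secant formula: x_{n+1} = x_n - f(x_n)(x_n - x_{n-1})/(f(x_n) - f(x_{n-1}))

Iteration 1:
  f(1.890000) = -9.808731
  f(3.070000) = 7.654443
  x_2 = 3.070000 - 7.654443×(3.070000 - 1.890000)/(7.654443 - (-9.808731))
       = 2.552783
Iteration 2:
  f(3.070000) = 7.654443
  f(2.552783) = -2.575401
  x_3 = 2.552783 - (-2.575401)×(2.552783 - 3.070000)/(-2.575401 - 7.654443)
       = 2.682995
Iteration 3:
  f(2.552783) = -2.575401
  f(2.682995) = -0.418548
  x_4 = 2.682995 - (-0.418548)×(2.682995 - 2.552783)/(-0.418548 - (-2.575401))
       = 2.708263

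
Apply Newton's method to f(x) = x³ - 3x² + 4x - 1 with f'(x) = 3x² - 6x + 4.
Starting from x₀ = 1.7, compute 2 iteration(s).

f(x) = x³ - 3x² + 4x - 1
f'(x) = 3x² - 6x + 4
x₀ = 1.7

Newton-Raphson formula: x_{n+1} = x_n - f(x_n)/f'(x_n)

Iteration 1:
  f(1.700000) = 2.043000
  f'(1.700000) = 2.470000
  x_1 = 1.700000 - 2.043000/2.470000 = 0.872874
Iteration 2:
  f(0.872874) = 0.870820
  f'(0.872874) = 1.048483
  x_2 = 0.872874 - 0.870820/1.048483 = 0.042322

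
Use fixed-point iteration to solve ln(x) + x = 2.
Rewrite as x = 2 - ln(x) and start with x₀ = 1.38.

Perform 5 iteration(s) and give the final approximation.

Equation: ln(x) + x = 2
Fixed-point form: x = 2 - ln(x)
x₀ = 1.38

x_1 = g(1.380000) = 1.677917
x_2 = g(1.677917) = 1.482447
x_3 = g(1.482447) = 1.606306
x_4 = g(1.606306) = 1.526063
x_5 = g(1.526063) = 1.577309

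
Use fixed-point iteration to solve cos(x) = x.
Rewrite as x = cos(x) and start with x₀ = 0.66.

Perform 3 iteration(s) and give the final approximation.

Equation: cos(x) = x
Fixed-point form: x = cos(x)
x₀ = 0.66

x_1 = g(0.660000) = 0.789992
x_2 = g(0.789992) = 0.703851
x_3 = g(0.703851) = 0.762356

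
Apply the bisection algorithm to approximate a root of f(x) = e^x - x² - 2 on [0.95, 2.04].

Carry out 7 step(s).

f(x) = e^x - x² - 2
Initial interval: [0.95, 2.04]

Iteration 1:
  c_1 = (0.950000 + 2.040000)/2 = 1.495000
  f(c_1) = f(1.495000) = 0.224312
  f(a) × f(c) < 0, new interval: [0.950000, 1.495000]
Iteration 2:
  c_2 = (0.950000 + 1.495000)/2 = 1.222500
  f(c_2) = f(1.222500) = -0.098840
  f(a) × f(c) ≥ 0, new interval: [1.222500, 1.495000]
Iteration 3:
  c_3 = (1.222500 + 1.495000)/2 = 1.358750
  f(c_3) = f(1.358750) = 0.045125
  f(a) × f(c) < 0, new interval: [1.222500, 1.358750]
Iteration 4:
  c_4 = (1.222500 + 1.358750)/2 = 1.290625
  f(c_4) = f(1.290625) = -0.030655
  f(a) × f(c) ≥ 0, new interval: [1.290625, 1.358750]
Iteration 5:
  c_5 = (1.290625 + 1.358750)/2 = 1.324688
  f(c_5) = f(1.324688) = 0.006213
  f(a) × f(c) < 0, new interval: [1.290625, 1.324688]
Iteration 6:
  c_6 = (1.290625 + 1.324688)/2 = 1.307656
  f(c_6) = f(1.307656) = -0.012467
  f(a) × f(c) ≥ 0, new interval: [1.307656, 1.324688]
Iteration 7:
  c_7 = (1.307656 + 1.324688)/2 = 1.316172
  f(c_7) = f(1.316172) = -0.003190
  f(a) × f(c) ≥ 0, new interval: [1.316172, 1.324688]

After 7 iteration(s), the approximation is c_7 = 1.316172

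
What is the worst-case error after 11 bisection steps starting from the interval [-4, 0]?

Bisection error bound: |error| ≤ (b-a)/2^n
|error| ≤ (0 - (-4))/2^11 = 4/2^11
|error| ≤ 0.0019531250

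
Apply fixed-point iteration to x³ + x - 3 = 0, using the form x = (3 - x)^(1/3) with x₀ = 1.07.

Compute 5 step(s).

Equation: x³ + x - 3 = 0
Fixed-point form: x = (3 - x)^(1/3)
x₀ = 1.07

x_1 = g(1.070000) = 1.245047
x_2 = g(1.245047) = 1.206207
x_3 = g(1.206207) = 1.215041
x_4 = g(1.215041) = 1.213043
x_5 = g(1.213043) = 1.213495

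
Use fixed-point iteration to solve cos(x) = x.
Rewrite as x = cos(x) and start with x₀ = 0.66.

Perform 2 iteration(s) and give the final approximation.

Equation: cos(x) = x
Fixed-point form: x = cos(x)
x₀ = 0.66

x_1 = g(0.660000) = 0.789992
x_2 = g(0.789992) = 0.703851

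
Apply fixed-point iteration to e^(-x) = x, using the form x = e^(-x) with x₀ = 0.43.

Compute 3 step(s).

Equation: e^(-x) = x
Fixed-point form: x = e^(-x)
x₀ = 0.43

x_1 = g(0.430000) = 0.650509
x_2 = g(0.650509) = 0.521780
x_3 = g(0.521780) = 0.593463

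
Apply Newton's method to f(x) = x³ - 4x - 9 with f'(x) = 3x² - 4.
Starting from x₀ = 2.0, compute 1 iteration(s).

f(x) = x³ - 4x - 9
f'(x) = 3x² - 4
x₀ = 2.0

Newton-Raphson formula: x_{n+1} = x_n - f(x_n)/f'(x_n)

Iteration 1:
  f(2.000000) = -9.000000
  f'(2.000000) = 8.000000
  x_1 = 2.000000 - (-9.000000)/8.000000 = 3.125000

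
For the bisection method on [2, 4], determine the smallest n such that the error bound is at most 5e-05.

We need (b-a)/2^n ≤ 5e-05
(4 - 2)/2^n ≤ 5e-05
2/2^n ≤ 5e-05
2^n ≥ 40000
n ≥ log₂(40000) = 15.29
n ≥ 16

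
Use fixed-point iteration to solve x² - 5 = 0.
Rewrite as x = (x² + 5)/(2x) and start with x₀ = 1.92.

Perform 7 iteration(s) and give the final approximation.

Equation: x² - 5 = 0
Fixed-point form: x = (x² + 5)/(2x)
x₀ = 1.92

x_1 = g(1.920000) = 2.262083
x_2 = g(2.262083) = 2.236218
x_3 = g(2.236218) = 2.236068
x_4 = g(2.236068) = 2.236068
x_5 = g(2.236068) = 2.236068
x_6 = g(2.236068) = 2.236068
x_7 = g(2.236068) = 2.236068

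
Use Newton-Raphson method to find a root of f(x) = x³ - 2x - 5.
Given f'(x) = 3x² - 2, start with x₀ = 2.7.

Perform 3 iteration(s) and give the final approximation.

f(x) = x³ - 2x - 5
f'(x) = 3x² - 2
x₀ = 2.7

Newton-Raphson formula: x_{n+1} = x_n - f(x_n)/f'(x_n)

Iteration 1:
  f(2.700000) = 9.283000
  f'(2.700000) = 19.870000
  x_1 = 2.700000 - 9.283000/19.870000 = 2.232813
Iteration 2:
  f(2.232813) = 1.665964
  f'(2.232813) = 12.956366
  x_2 = 2.232813 - 1.665964/12.956366 = 2.104231
Iteration 3:
  f(2.104231) = 0.108623
  f'(2.104231) = 11.283360
  x_3 = 2.104231 - 0.108623/11.283360 = 2.094604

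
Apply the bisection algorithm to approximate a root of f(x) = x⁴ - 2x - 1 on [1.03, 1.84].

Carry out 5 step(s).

f(x) = x⁴ - 2x - 1
Initial interval: [1.03, 1.84]

Iteration 1:
  c_1 = (1.030000 + 1.840000)/2 = 1.435000
  f(c_1) = f(1.435000) = 0.370408
  f(a) × f(c) < 0, new interval: [1.030000, 1.435000]
Iteration 2:
  c_2 = (1.030000 + 1.435000)/2 = 1.232500
  f(c_2) = f(1.232500) = -1.157468
  f(a) × f(c) ≥ 0, new interval: [1.232500, 1.435000]
Iteration 3:
  c_3 = (1.232500 + 1.435000)/2 = 1.333750
  f(c_3) = f(1.333750) = -0.503054
  f(a) × f(c) ≥ 0, new interval: [1.333750, 1.435000]
Iteration 4:
  c_4 = (1.333750 + 1.435000)/2 = 1.384375
  f(c_4) = f(1.384375) = -0.095800
  f(a) × f(c) ≥ 0, new interval: [1.384375, 1.435000]
Iteration 5:
  c_5 = (1.384375 + 1.435000)/2 = 1.409687
  f(c_5) = f(1.409687) = 0.129664
  f(a) × f(c) < 0, new interval: [1.384375, 1.409687]

After 5 iteration(s), the approximation is c_5 = 1.409687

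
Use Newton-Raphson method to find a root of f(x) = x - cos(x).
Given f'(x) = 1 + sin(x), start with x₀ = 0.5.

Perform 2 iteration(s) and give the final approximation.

f(x) = x - cos(x)
f'(x) = 1 + sin(x)
x₀ = 0.5

Newton-Raphson formula: x_{n+1} = x_n - f(x_n)/f'(x_n)

Iteration 1:
  f(0.500000) = -0.377583
  f'(0.500000) = 1.479426
  x_1 = 0.500000 - (-0.377583)/1.479426 = 0.755222
Iteration 2:
  f(0.755222) = 0.027103
  f'(0.755222) = 1.685451
  x_2 = 0.755222 - 0.027103/1.685451 = 0.739142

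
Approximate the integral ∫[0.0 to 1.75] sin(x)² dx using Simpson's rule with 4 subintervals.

f(x) = sin(x)²
a = 0.0, b = 1.75, n = 4
h = (b - a)/n = 0.437500

Simpson's rule: (h/3)[f(x₀) + 4f(x₁) + 2f(x₂) + ... + f(xₙ)]

x_0 = 0.0000, f(x_0) = 0.000000, coefficient = 1
x_1 = 0.4375, f(x_1) = 0.179502, coefficient = 4
x_2 = 0.8750, f(x_2) = 0.589123, coefficient = 2
x_3 = 1.3125, f(x_3) = 0.934754, coefficient = 4
x_4 = 1.7500, f(x_4) = 0.968228, coefficient = 1

I ≈ (0.437500/3) × 6.603495 = 0.963010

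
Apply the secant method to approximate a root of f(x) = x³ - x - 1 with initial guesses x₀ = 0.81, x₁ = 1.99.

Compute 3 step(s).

f(x) = x³ - x - 1
x₀ = 0.81, x₁ = 1.99

Secant formula: x_{n+1} = x_n - f(x_n)(x_n - x_{n-1})/(f(x_n) - f(x_{n-1}))

Iteration 1:
  f(0.810000) = -1.278559
  f(1.990000) = 4.890599
  x_2 = 1.990000 - 4.890599×(1.990000 - 0.810000)/(4.890599 - (-1.278559))
       = 1.054555
Iteration 2:
  f(1.990000) = 4.890599
  f(1.054555) = -0.881798
  x_3 = 1.054555 - (-0.881798)×(1.054555 - 1.990000)/(-0.881798 - 4.890599)
       = 1.197455
Iteration 3:
  f(1.054555) = -0.881798
  f(1.197455) = -0.480427
  x_4 = 1.197455 - (-0.480427)×(1.197455 - 1.054555)/(-0.480427 - (-0.881798))
       = 1.368500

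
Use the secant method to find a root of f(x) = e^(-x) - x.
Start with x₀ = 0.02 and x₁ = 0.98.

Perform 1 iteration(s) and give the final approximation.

f(x) = e^(-x) - x
x₀ = 0.02, x₁ = 0.98

Secant formula: x_{n+1} = x_n - f(x_n)(x_n - x_{n-1})/(f(x_n) - f(x_{n-1}))

Iteration 1:
  f(0.020000) = 0.960199
  f(0.980000) = -0.604689
  x_2 = 0.980000 - (-0.604689)×(0.980000 - 0.020000)/(-0.604689 - 0.960199)
       = 0.609046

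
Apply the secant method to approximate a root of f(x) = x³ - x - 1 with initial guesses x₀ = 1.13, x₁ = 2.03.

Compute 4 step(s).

f(x) = x³ - x - 1
x₀ = 1.13, x₁ = 2.03

Secant formula: x_{n+1} = x_n - f(x_n)(x_n - x_{n-1})/(f(x_n) - f(x_{n-1}))

Iteration 1:
  f(1.130000) = -0.687103
  f(2.030000) = 5.335427
  x_2 = 2.030000 - 5.335427×(2.030000 - 1.130000)/(5.335427 - (-0.687103))
       = 1.232680
Iteration 2:
  f(2.030000) = 5.335427
  f(1.232680) = -0.359623
  x_3 = 1.232680 - (-0.359623)×(1.232680 - 2.030000)/(-0.359623 - 5.335427)
       = 1.283028
Iteration 3:
  f(1.232680) = -0.359623
  f(1.283028) = -0.170958
  x_4 = 1.283028 - (-0.170958)×(1.283028 - 1.232680)/(-0.170958 - (-0.359623))
       = 1.328650
Iteration 4:
  f(1.283028) = -0.170958
  f(1.328650) = 0.016832
  x_5 = 1.328650 - 0.016832×(1.328650 - 1.283028)/(0.016832 - (-0.170958))
       = 1.324561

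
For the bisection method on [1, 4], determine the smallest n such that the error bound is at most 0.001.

We need (b-a)/2^n ≤ 0.001
(4 - 1)/2^n ≤ 0.001
3/2^n ≤ 0.001
2^n ≥ 3000
n ≥ log₂(3000) = 11.55
n ≥ 12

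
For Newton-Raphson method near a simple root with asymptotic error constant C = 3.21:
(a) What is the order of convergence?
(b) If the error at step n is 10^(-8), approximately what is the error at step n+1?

(a) Newton-Raphson has quadratic (order 2) convergence near simple roots.
    This means |e_{n+1}| ≈ C|e_n|².

(b) With |e_n| = 10^(-8) and C = 3.21:
    |e_{n+1}| ≈ 3.21 × (10^(-8))² = 3.21 × 10^(-16)

(a) 2 (quadratic); (b) |e_{n+1}| ≈ 3.210e-16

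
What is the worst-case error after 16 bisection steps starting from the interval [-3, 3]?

Bisection error bound: |error| ≤ (b-a)/2^n
|error| ≤ (3 - (-3))/2^16 = 6/2^16
|error| ≤ 0.0000915527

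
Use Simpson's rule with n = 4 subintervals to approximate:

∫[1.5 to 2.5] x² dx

f(x) = x²
a = 1.5, b = 2.5, n = 4
h = (b - a)/n = 0.250000

Simpson's rule: (h/3)[f(x₀) + 4f(x₁) + 2f(x₂) + ... + f(xₙ)]

x_0 = 1.5000, f(x_0) = 2.250000, coefficient = 1
x_1 = 1.7500, f(x_1) = 3.062500, coefficient = 4
x_2 = 2.0000, f(x_2) = 4.000000, coefficient = 2
x_3 = 2.2500, f(x_3) = 5.062500, coefficient = 4
x_4 = 2.5000, f(x_4) = 6.250000, coefficient = 1

I ≈ (0.250000/3) × 49.000000 = 4.083333
Exact value: 4.083333
Error: 0.000000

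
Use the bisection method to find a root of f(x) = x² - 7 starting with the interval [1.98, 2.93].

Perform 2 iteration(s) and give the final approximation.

f(x) = x² - 7
Initial interval: [1.98, 2.93]

Iteration 1:
  c_1 = (1.980000 + 2.930000)/2 = 2.455000
  f(c_1) = f(2.455000) = -0.972975
  f(a) × f(c) ≥ 0, new interval: [2.455000, 2.930000]
Iteration 2:
  c_2 = (2.455000 + 2.930000)/2 = 2.692500
  f(c_2) = f(2.692500) = 0.249556
  f(a) × f(c) < 0, new interval: [2.455000, 2.692500]

After 2 iteration(s), the approximation is c_2 = 2.692500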